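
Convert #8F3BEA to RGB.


8F → 143 (R)
3B → 59 (G)
EA → 234 (B)
= RGB(143, 59, 234)


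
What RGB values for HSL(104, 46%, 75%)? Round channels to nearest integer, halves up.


H=104°, S=0.46, L=0.75
C = (1-|2L-1|)×S = (1-|0.50|)×0.46 = 0.23
H' = H/60 = 104/60 ≈ 1.7333; X = C×(1-|H' mod 2 - 1|) ≈ 0.0613
m = L - C/2 = 0.75 - 0.115 = 0.635
Sector ⌊H'⌋ = 1 → (R',G',B') = (≈0.0613, 0.23, 0.0)
RGB = ((R'+m)×255, (G'+m)×255, (B'+m)×255) = (177.565, 220.575, 161.925)
Round half up → RGB(178, 221, 162)


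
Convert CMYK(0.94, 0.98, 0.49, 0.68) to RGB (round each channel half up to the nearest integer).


R = 255 × (1-C) × (1-K) = 255 × 0.06 × 0.32 = 4.896 → 5
G = 255 × (1-M) × (1-K) = 255 × 0.02 × 0.32 = 1.632 → 2
B = 255 × (1-Y) × (1-K) = 255 × 0.51 × 0.32 = 41.616 → 42
= RGB(5, 2, 42)


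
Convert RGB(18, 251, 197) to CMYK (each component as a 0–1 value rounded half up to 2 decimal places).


R'=18/255≈0.0706, G'=251/255≈0.9843, B'=197/255≈0.7725
K = 1 - max(R',G',B') = 1 - 251/255 = 4/255 = 0.01568… → 0.02
(1-R'-K)/(1-K) simplifies to (max-R)/max with max = 251:
C = (251-18)/251 = 233/251 = 0.92828… → 0.93
M = (251-251)/251 = 0/251 = 0 → 0.00
Y = (251-197)/251 = 54/251 = 0.21513… → 0.22
= CMYK(0.93, 0.00, 0.22, 0.02)


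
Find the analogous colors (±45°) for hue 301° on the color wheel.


Base hue: 301°
Left analog: (301 - 45) mod 360 = 256°
Right analog: (301 + 45) mod 360 = 346°
Analogous hues = 256° and 346°


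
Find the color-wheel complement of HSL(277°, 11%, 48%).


Complement = opposite side of color wheel = hue + 180°
H' = (277 + 180) mod 360 = 97°
S and L unchanged.
= HSL(97°, 11%, 48%)


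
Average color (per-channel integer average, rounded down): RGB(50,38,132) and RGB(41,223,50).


Midpoint: each channel = ⌊(C₁+C₂)/2⌋
R: ⌊(50+41)/2⌋ = 45
G: ⌊(38+223)/2⌋ = 130
B: ⌊(132+50)/2⌋ = 91
= RGB(45, 130, 91)


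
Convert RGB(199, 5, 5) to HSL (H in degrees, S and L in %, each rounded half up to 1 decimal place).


Normalize: R'=199/255≈0.7804, G'=5/255≈0.0196, B'=5/255≈0.0196
Max=199/255, Min=5/255, Δ=Max-Min=194/255
L = (Max+Min)/2 = (199+5)/510 = 204/510 = 0.4 → L = 40.0%
L ≤ 0.5 → S = Δ/(Max+Min) = 194/(199+5) = 194/204 = 0.95098… → S = 95.1%
(the 1/255 factors cancel in S and H, so raw channel differences can be used)
Max is R' → H = 60 × (((G-B)/Δ) mod 6) = 60 × (((5-5)/194) mod 6)
  0/194 = 0
  H = 60 × 0 = 0° → H = 0.0°
= HSL(0.0°, 95.1%, 40.0%)


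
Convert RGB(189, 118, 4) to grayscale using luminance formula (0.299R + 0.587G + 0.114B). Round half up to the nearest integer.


Gray = 0.299×R + 0.587×G + 0.114×B
Gray = 0.299×189 + 0.587×118 + 0.114×4
Gray = 56.511 + 69.266 + 0.456
Gray = 126.233 → round half up → 126
Gray = 126


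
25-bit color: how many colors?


Colors = 2^bits = 2^25
= 33,554,432 colors


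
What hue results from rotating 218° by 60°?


New hue = (H + rotation) mod 360
New hue = (218 + 60) mod 360
= 278 mod 360
= 278°


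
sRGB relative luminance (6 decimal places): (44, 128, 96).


Linearize each channel (sRGB transfer function): c = v/255; c_lin = c/12.92 if c ≤ 0.04045, else ((c+0.055)/1.055)^2.4
  R: 44/255 ≈ 0.172549 > 0.04045 → ((0.172549+0.055)/1.055)^2.4 ≈ 0.025187
  G: 128/255 ≈ 0.501961 > 0.04045 → ((0.501961+0.055)/1.055)^2.4 ≈ 0.215861
  B: 96/255 ≈ 0.376471 > 0.04045 → ((0.376471+0.055)/1.055)^2.4 ≈ 0.116971
R_lin = 0.025187, G_lin = 0.215861, B_lin = 0.116971
L = 0.2126×R + 0.7152×G + 0.0722×B
L = 0.2126×0.025187 + 0.7152×0.215861 + 0.0722×0.116971
L ≈ 0.168183


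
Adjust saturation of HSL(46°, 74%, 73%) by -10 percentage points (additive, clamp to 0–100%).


Original S = 74%
Adjustment = -10 percentage points
New S = 74 + (-10) = 64
Clamp to [0, 100] → 64
= HSL(46°, 64%, 73%)


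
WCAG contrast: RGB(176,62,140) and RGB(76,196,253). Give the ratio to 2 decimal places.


Linearize each sRGB channel c=v/255: c/12.92 if c ≤ 0.04045 else ((c+0.055)/1.055)^2.4
L = 0.2126×R_lin + 0.7152×G_lin + 0.0722×B_lin
Color 1 (176,62,140):
  R=176: 176/255≈0.6902 > 0.04045 → ((0.6902+0.055)/1.055)^2.4 ≈ 0.43415
  G=62: 62/255≈0.2431 > 0.04045 → ((0.2431+0.055)/1.055)^2.4 ≈ 0.04817
  B=140: 140/255≈0.5490 > 0.04045 → ((0.5490+0.055)/1.055)^2.4 ≈ 0.26225
  L1 = 0.2126×0.43415 + 0.7152×0.04817 + 0.0722×0.26225 ≈ 0.14569
Color 2 (76,196,253):
  R=76: 76/255≈0.2980 > 0.04045 → ((0.2980+0.055)/1.055)^2.4 ≈ 0.07227
  G=196: 196/255≈0.7686 > 0.04045 → ((0.7686+0.055)/1.055)^2.4 ≈ 0.55201
  B=253: 253/255≈0.9922 > 0.04045 → ((0.9922+0.055)/1.055)^2.4 ≈ 0.98225
  L2 = 0.2126×0.07227 + 0.7152×0.55201 + 0.0722×0.98225 ≈ 0.48108
Lighter = 0.48108, Darker = 0.14569
Ratio = (L_lighter + 0.05) / (L_darker + 0.05)
Ratio = (0.48108 + 0.05) / (0.14569 + 0.05) = 0.53108 / 0.19569 ≈ 2.7139
Ratio ≈ 2.71:1


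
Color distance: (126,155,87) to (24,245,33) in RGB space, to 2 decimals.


d = √[(R₁-R₂)² + (G₁-G₂)² + (B₁-B₂)²]
d = √[(126-24)² + (155-245)² + (87-33)²]
d = √[10404 + 8100 + 2916]
d = √21420
d ≈ 146.36


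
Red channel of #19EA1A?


Color: #19EA1A
R = 19 = 25
G = EA = 234
B = 1A = 26
Red = 25


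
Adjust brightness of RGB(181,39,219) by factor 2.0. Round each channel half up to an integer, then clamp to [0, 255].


Multiply each channel by 2.0, round half up, clamp to [0, 255]
R: 181×2.0 = 362 → clamp → 255
G: 39×2.0 = 78
B: 219×2.0 = 438 → clamp → 255
= RGB(255, 78, 255)


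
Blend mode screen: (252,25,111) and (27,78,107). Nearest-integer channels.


Screen: C = 255 - (255-A)×(255-B)/255, rounded to nearest integer
R: 255 - (255-252)×(255-27)/255 = 255 - 684/255 ≈ 255 - 2.682 = 252.318 → 252
G: 255 - (255-25)×(255-78)/255 = 255 - 40710/255 ≈ 255 - 159.647 = 95.353 → 95
B: 255 - (255-111)×(255-107)/255 = 255 - 21312/255 ≈ 255 - 83.576 = 171.424 → 171
= RGB(252, 95, 171)


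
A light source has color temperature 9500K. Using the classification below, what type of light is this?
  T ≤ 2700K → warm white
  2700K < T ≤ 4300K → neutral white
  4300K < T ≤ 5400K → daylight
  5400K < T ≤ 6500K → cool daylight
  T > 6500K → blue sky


Temperature: 9500K
9500K > 6500K → blue sky
Classification: blue sky


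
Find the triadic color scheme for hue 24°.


Triadic: equally spaced at 120° intervals
H1 = 24°
H2 = (24 + 120) mod 360 = 144°
H3 = (24 + 240) mod 360 = 264°
Triadic = 24°, 144°, 264°


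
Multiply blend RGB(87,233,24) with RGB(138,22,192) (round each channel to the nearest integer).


Multiply: C = A×B/255, rounded to nearest integer
R: 87×138/255 = 12006/255 ≈ 47.082 → 47
G: 233×22/255 = 5126/255 ≈ 20.102 → 20
B: 24×192/255 = 4608/255 ≈ 18.071 → 18
= RGB(47, 20, 18)


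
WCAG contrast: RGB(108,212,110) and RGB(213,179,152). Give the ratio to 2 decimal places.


Linearize each sRGB channel c=v/255: c/12.92 if c ≤ 0.04045 else ((c+0.055)/1.055)^2.4
L = 0.2126×R_lin + 0.7152×G_lin + 0.0722×B_lin
Color 1 (108,212,110):
  R=108: 108/255≈0.4235 > 0.04045 → ((0.4235+0.055)/1.055)^2.4 ≈ 0.14996
  G=212: 212/255≈0.8314 > 0.04045 → ((0.8314+0.055)/1.055)^2.4 ≈ 0.65837
  B=110: 110/255≈0.4314 > 0.04045 → ((0.4314+0.055)/1.055)^2.4 ≈ 0.15593
  L1 = 0.2126×0.14996 + 0.7152×0.65837 + 0.0722×0.15593 ≈ 0.51401
Color 2 (213,179,152):
  R=213: 213/255≈0.8353 > 0.04045 → ((0.8353+0.055)/1.055)^2.4 ≈ 0.66539
  G=179: 179/255≈0.7020 > 0.04045 → ((0.7020+0.055)/1.055)^2.4 ≈ 0.45079
  B=152: 152/255≈0.5961 > 0.04045 → ((0.5961+0.055)/1.055)^2.4 ≈ 0.31399
  L2 = 0.2126×0.66539 + 0.7152×0.45079 + 0.0722×0.31399 ≈ 0.48653
Lighter = 0.51401, Darker = 0.48653
Ratio = (L_lighter + 0.05) / (L_darker + 0.05)
Ratio = (0.51401 + 0.05) / (0.48653 + 0.05) = 0.56401 / 0.53653 ≈ 1.0512
Ratio ≈ 1.05:1


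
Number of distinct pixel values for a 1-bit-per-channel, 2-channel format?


Total bits = 1 bits/channel × 2 channels = 2 bits
Distinct pixel values = 2^2
= 4 pixel values


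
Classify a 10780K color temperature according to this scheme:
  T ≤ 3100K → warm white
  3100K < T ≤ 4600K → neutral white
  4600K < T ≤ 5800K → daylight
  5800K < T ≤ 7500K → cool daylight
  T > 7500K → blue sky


Temperature: 10780K
10780K > 7500K → blue sky
Classification: blue sky


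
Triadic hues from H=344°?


Triadic: equally spaced at 120° intervals
H1 = 344°
H2 = (344 + 120) mod 360 = 104°
H3 = (344 + 240) mod 360 = 224°
Triadic = 344°, 104°, 224°


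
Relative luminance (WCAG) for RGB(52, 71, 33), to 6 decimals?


Linearize each channel (sRGB transfer function): c = v/255; c_lin = c/12.92 if c ≤ 0.04045, else ((c+0.055)/1.055)^2.4
  R: 52/255 ≈ 0.203922 > 0.04045 → ((0.203922+0.055)/1.055)^2.4 ≈ 0.034340
  G: 71/255 ≈ 0.278431 > 0.04045 → ((0.278431+0.055)/1.055)^2.4 ≈ 0.063010
  B: 33/255 ≈ 0.129412 > 0.04045 → ((0.129412+0.055)/1.055)^2.4 ≈ 0.015209
R_lin = 0.034340, G_lin = 0.063010, B_lin = 0.015209
L = 0.2126×R + 0.7152×G + 0.0722×B
L = 0.2126×0.034340 + 0.7152×0.063010 + 0.0722×0.015209
L ≈ 0.053463


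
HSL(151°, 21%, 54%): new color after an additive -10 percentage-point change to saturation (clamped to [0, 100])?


Original S = 21%
Adjustment = -10 percentage points
New S = 21 + (-10) = 11
Clamp to [0, 100] → 11
= HSL(151°, 11%, 54%)


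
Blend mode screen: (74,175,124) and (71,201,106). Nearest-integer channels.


Screen: C = 255 - (255-A)×(255-B)/255, rounded to nearest integer
R: 255 - (255-74)×(255-71)/255 = 255 - 33304/255 ≈ 255 - 130.604 = 124.396 → 124
G: 255 - (255-175)×(255-201)/255 = 255 - 4320/255 ≈ 255 - 16.941 = 238.059 → 238
B: 255 - (255-124)×(255-106)/255 = 255 - 19519/255 ≈ 255 - 76.545 = 178.455 → 178
= RGB(124, 238, 178)


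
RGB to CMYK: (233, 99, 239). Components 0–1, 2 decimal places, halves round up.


R'=233/255≈0.9137, G'=99/255≈0.3882, B'=239/255≈0.9373
K = 1 - max(R',G',B') = 1 - 239/255 = 16/255 = 0.06274… → 0.06
(1-R'-K)/(1-K) simplifies to (max-R)/max with max = 239:
C = (239-233)/239 = 6/239 = 0.02510… → 0.03
M = (239-99)/239 = 140/239 = 0.58577… → 0.59
Y = (239-239)/239 = 0/239 = 0 → 0.00
= CMYK(0.03, 0.59, 0.00, 0.06)


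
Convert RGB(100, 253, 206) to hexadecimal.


R = 100 → 64 (hex)
G = 253 → FD (hex)
B = 206 → CE (hex)
Hex = #64FDCE


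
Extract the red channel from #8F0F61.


Color: #8F0F61
R = 8F = 143
G = 0F = 15
B = 61 = 97
Red = 143


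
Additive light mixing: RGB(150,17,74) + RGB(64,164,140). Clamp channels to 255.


Additive: each channel = min(255, C₁+C₂)
R: 150+64 = 214 → 214
G: 17+164 = 181 → 181
B: 74+140 = 214 → 214
= RGB(214, 181, 214)


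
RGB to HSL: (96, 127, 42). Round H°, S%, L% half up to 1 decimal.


Normalize: R'=96/255≈0.3765, G'=127/255≈0.4980, B'=42/255≈0.1647
Max=127/255, Min=42/255, Δ=Max-Min=85/255
L = (Max+Min)/2 = (127+42)/510 = 169/510 = 0.33137… → L = 33.1%
L ≤ 0.5 → S = Δ/(Max+Min) = 85/(127+42) = 85/169 = 0.50295… → S = 50.3%
(the 1/255 factors cancel in S and H, so raw channel differences can be used)
Max is G' → H = 60 × ((B-R)/Δ + 2) = 60 × ((42-96)/85 + 2)
  -54/85 + 2 = -0.6352… + 2 = 1.3647…
  H = 60 × 1.3647… = 81.882…° → H = 81.9°
= HSL(81.9°, 50.3%, 33.1%)


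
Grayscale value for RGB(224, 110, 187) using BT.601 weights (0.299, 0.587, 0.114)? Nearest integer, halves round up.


Gray = 0.299×R + 0.587×G + 0.114×B
Gray = 0.299×224 + 0.587×110 + 0.114×187
Gray = 66.976 + 64.570 + 21.318
Gray = 152.864 → round half up → 153
Gray = 153


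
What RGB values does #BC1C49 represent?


BC → 188 (R)
1C → 28 (G)
49 → 73 (B)
= RGB(188, 28, 73)


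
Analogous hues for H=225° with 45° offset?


Base hue: 225°
Left analog: (225 - 45) mod 360 = 180°
Right analog: (225 + 45) mod 360 = 270°
Analogous hues = 180° and 270°


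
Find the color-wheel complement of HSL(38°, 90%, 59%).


Complement = opposite side of color wheel = hue + 180°
H' = (38 + 180) mod 360 = 218°
S and L unchanged.
= HSL(218°, 90%, 59%)


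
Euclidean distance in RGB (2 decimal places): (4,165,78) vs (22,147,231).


d = √[(R₁-R₂)² + (G₁-G₂)² + (B₁-B₂)²]
d = √[(4-22)² + (165-147)² + (78-231)²]
d = √[324 + 324 + 23409]
d = √24057
d ≈ 155.10


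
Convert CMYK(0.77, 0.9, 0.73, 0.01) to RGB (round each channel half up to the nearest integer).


R = 255 × (1-C) × (1-K) = 255 × 0.23 × 0.99 = 58.0635 → 58
G = 255 × (1-M) × (1-K) = 255 × 0.10 × 0.99 = 25.245 → 25
B = 255 × (1-Y) × (1-K) = 255 × 0.27 × 0.99 = 68.1615 → 68
= RGB(58, 25, 68)


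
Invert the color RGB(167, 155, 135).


Invert: (255-R, 255-G, 255-B)
R: 255-167 = 88
G: 255-155 = 100
B: 255-135 = 120
= RGB(88, 100, 120)


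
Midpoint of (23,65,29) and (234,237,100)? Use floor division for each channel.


Midpoint: each channel = ⌊(C₁+C₂)/2⌋
R: ⌊(23+234)/2⌋ = 128
G: ⌊(65+237)/2⌋ = 151
B: ⌊(29+100)/2⌋ = 64
= RGB(128, 151, 64)


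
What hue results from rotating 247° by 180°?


New hue = (H + rotation) mod 360
New hue = (247 + 180) mod 360
= 427 mod 360
= 67°


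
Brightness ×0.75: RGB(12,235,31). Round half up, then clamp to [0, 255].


Multiply each channel by 0.75, round half up, clamp to [0, 255]
R: 12×0.75 = 9
G: 235×0.75 = 176.25 → round → 176
B: 31×0.75 = 23.25 → round → 23
= RGB(9, 176, 23)


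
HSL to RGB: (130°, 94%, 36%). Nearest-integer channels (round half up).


H=130°, S=0.94, L=0.36
C = (1-|2L-1|)×S = (1-|-0.28|)×0.94 = 0.6768
H' = H/60 = 130/60 ≈ 2.1667; X = C×(1-|H' mod 2 - 1|) = 0.1128
m = L - C/2 = 0.36 - 0.3384 = 0.0216
Sector ⌊H'⌋ = 2 → (R',G',B') = (0.0, 0.6768, 0.1128)
RGB = ((R'+m)×255, (G'+m)×255, (B'+m)×255) = (5.508, 178.092, 34.272)
Round half up → RGB(6, 178, 34)


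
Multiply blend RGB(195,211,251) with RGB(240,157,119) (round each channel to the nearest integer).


Multiply: C = A×B/255, rounded to nearest integer
R: 195×240/255 = 46800/255 ≈ 183.529 → 184
G: 211×157/255 = 33127/255 ≈ 129.910 → 130
B: 251×119/255 = 29869/255 ≈ 117.133 → 117
= RGB(184, 130, 117)


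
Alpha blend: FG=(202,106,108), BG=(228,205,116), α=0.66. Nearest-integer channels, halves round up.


C = α×F + (1-α)×B, with 1-α = 0.34
R: 0.66×202 + 0.34×228 = 133.32 + 77.52 = 210.84 → 211
G: 0.66×106 + 0.34×205 = 69.96 + 69.70 = 139.66 → 140
B: 0.66×108 + 0.34×116 = 71.28 + 39.44 = 110.72 → 111
= RGB(211, 140, 111)


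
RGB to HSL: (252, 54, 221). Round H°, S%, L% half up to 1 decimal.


Normalize: R'=252/255≈0.9882, G'=54/255≈0.2118, B'=221/255≈0.8667
Max=252/255, Min=54/255, Δ=Max-Min=198/255
L = (Max+Min)/2 = (252+54)/510 = 306/510 = 0.6 → L = 60.0%
L > 0.5 → S = Δ/(2-Max-Min) = 198/(510-252-54) = 198/204 = 0.97058… → S = 97.1%
(the 1/255 factors cancel in S and H, so raw channel differences can be used)
Max is R' → H = 60 × (((G-B)/Δ) mod 6) = 60 × (((54-221)/198) mod 6)
  (-167)/198 = -0.8434…; negative, so add 6 → 5.1565…
  H = 60 × 5.1565… = 309.393…° → H = 309.4°
= HSL(309.4°, 97.1%, 60.0%)


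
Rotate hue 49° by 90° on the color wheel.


New hue = (H + rotation) mod 360
New hue = (49 + 90) mod 360
= 139 mod 360
= 139°


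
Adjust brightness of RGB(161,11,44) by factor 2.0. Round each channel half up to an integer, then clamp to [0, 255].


Multiply each channel by 2.0, round half up, clamp to [0, 255]
R: 161×2.0 = 322 → clamp → 255
G: 11×2.0 = 22
B: 44×2.0 = 88
= RGB(255, 22, 88)


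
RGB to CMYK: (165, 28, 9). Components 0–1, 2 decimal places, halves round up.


R'=165/255≈0.6471, G'=28/255≈0.1098, B'=9/255≈0.0353
K = 1 - max(R',G',B') = 1 - 165/255 = 90/255 = 0.35294… → 0.35
(1-R'-K)/(1-K) simplifies to (max-R)/max with max = 165:
C = (165-165)/165 = 0/165 = 0 → 0.00
M = (165-28)/165 = 137/165 = 0.83030… → 0.83
Y = (165-9)/165 = 156/165 = 0.94545… → 0.95
= CMYK(0.00, 0.83, 0.95, 0.35)


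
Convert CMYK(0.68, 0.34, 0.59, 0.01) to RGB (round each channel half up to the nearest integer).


R = 255 × (1-C) × (1-K) = 255 × 0.32 × 0.99 = 80.784 → 81
G = 255 × (1-M) × (1-K) = 255 × 0.66 × 0.99 = 166.617 → 167
B = 255 × (1-Y) × (1-K) = 255 × 0.41 × 0.99 = 103.5045 → 104
= RGB(81, 167, 104)


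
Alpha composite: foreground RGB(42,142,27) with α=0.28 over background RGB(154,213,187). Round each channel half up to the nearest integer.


C = α×F + (1-α)×B, with 1-α = 0.72
R: 0.28×42 + 0.72×154 = 11.76 + 110.88 = 122.64 → 123
G: 0.28×142 + 0.72×213 = 39.76 + 153.36 = 193.12 → 193
B: 0.28×27 + 0.72×187 = 7.56 + 134.64 = 142.20 → 142
= RGB(123, 193, 142)


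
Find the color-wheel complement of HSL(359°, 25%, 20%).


Complement = opposite side of color wheel = hue + 180°
H' = (359 + 180) mod 360 = 179°
S and L unchanged.
= HSL(179°, 25%, 20%)


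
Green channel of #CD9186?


Color: #CD9186
R = CD = 205
G = 91 = 145
B = 86 = 134
Green = 145


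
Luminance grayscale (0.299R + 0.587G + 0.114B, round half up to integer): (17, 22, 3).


Gray = 0.299×R + 0.587×G + 0.114×B
Gray = 0.299×17 + 0.587×22 + 0.114×3
Gray = 5.083 + 12.914 + 0.342
Gray = 18.339 → round half up → 18
Gray = 18


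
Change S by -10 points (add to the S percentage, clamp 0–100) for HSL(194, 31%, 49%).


Original S = 31%
Adjustment = -10 percentage points
New S = 31 + (-10) = 21
Clamp to [0, 100] → 21
= HSL(194°, 21%, 49%)


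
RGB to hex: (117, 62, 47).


R = 117 → 75 (hex)
G = 62 → 3E (hex)
B = 47 → 2F (hex)
Hex = #753E2F


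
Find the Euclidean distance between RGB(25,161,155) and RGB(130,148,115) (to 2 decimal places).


d = √[(R₁-R₂)² + (G₁-G₂)² + (B₁-B₂)²]
d = √[(25-130)² + (161-148)² + (155-115)²]
d = √[11025 + 169 + 1600]
d = √12794
d ≈ 113.11


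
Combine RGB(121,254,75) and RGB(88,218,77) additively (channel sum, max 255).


Additive: each channel = min(255, C₁+C₂)
R: 121+88 = 209 → 209
G: 254+218 = 472 → 255
B: 75+77 = 152 → 152
= RGB(209, 255, 152)


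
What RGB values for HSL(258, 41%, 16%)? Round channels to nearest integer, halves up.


H=258°, S=0.41, L=0.16
C = (1-|2L-1|)×S = (1-|-0.68|)×0.41 = 0.1312
H' = H/60 = 258/60 ≈ 4.3000; X = C×(1-|H' mod 2 - 1|) = 0.03936
m = L - C/2 = 0.16 - 0.0656 = 0.0944
Sector ⌊H'⌋ = 4 → (R',G',B') = (0.03936, 0.0, 0.1312)
RGB = ((R'+m)×255, (G'+m)×255, (B'+m)×255) = (34.1088, 24.072, 57.528)
Round half up → RGB(34, 24, 58)


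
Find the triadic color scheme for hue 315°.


Triadic: equally spaced at 120° intervals
H1 = 315°
H2 = (315 + 120) mod 360 = 75°
H3 = (315 + 240) mod 360 = 195°
Triadic = 315°, 75°, 195°


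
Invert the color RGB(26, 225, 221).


Invert: (255-R, 255-G, 255-B)
R: 255-26 = 229
G: 255-225 = 30
B: 255-221 = 34
= RGB(229, 30, 34)


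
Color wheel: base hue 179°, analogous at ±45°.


Base hue: 179°
Left analog: (179 - 45) mod 360 = 134°
Right analog: (179 + 45) mod 360 = 224°
Analogous hues = 134° and 224°


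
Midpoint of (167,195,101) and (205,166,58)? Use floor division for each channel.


Midpoint: each channel = ⌊(C₁+C₂)/2⌋
R: ⌊(167+205)/2⌋ = 186
G: ⌊(195+166)/2⌋ = 180
B: ⌊(101+58)/2⌋ = 79
= RGB(186, 180, 79)


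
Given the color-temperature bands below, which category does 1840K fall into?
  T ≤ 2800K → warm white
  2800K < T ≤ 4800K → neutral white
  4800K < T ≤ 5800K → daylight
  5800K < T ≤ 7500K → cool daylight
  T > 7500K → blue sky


Temperature: 1840K
1840K ≤ 2800K → warm white
Classification: warm white


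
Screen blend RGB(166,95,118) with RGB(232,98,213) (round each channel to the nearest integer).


Screen: C = 255 - (255-A)×(255-B)/255, rounded to nearest integer
R: 255 - (255-166)×(255-232)/255 = 255 - 2047/255 ≈ 255 - 8.027 = 246.973 → 247
G: 255 - (255-95)×(255-98)/255 = 255 - 25120/255 ≈ 255 - 98.510 = 156.490 → 156
B: 255 - (255-118)×(255-213)/255 = 255 - 5754/255 ≈ 255 - 22.565 = 232.435 → 232
= RGB(247, 156, 232)


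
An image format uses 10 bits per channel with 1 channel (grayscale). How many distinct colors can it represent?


Total bits = 10 bits/channel × 1 channels = 10 bits
Distinct colors = 2^10
= 1,024 colors


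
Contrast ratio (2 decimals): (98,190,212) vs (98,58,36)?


Linearize each sRGB channel c=v/255: c/12.92 if c ≤ 0.04045 else ((c+0.055)/1.055)^2.4
L = 0.2126×R_lin + 0.7152×G_lin + 0.0722×B_lin
Color 1 (98,190,212):
  R=98: 98/255≈0.3843 > 0.04045 → ((0.3843+0.055)/1.055)^2.4 ≈ 0.12214
  G=190: 190/255≈0.7451 > 0.04045 → ((0.7451+0.055)/1.055)^2.4 ≈ 0.51492
  B=212: 212/255≈0.8314 > 0.04045 → ((0.8314+0.055)/1.055)^2.4 ≈ 0.65837
  L1 = 0.2126×0.12214 + 0.7152×0.51492 + 0.0722×0.65837 ≈ 0.44177
Color 2 (98,58,36):
  R=98: 98/255≈0.3843 > 0.04045 → ((0.3843+0.055)/1.055)^2.4 ≈ 0.12214
  G=58: 58/255≈0.2275 > 0.04045 → ((0.2275+0.055)/1.055)^2.4 ≈ 0.04231
  B=36: 36/255≈0.1412 > 0.04045 → ((0.1412+0.055)/1.055)^2.4 ≈ 0.01764
  L2 = 0.2126×0.12214 + 0.7152×0.04231 + 0.0722×0.01764 ≈ 0.05750
Lighter = 0.44177, Darker = 0.05750
Ratio = (L_lighter + 0.05) / (L_darker + 0.05)
Ratio = (0.44177 + 0.05) / (0.05750 + 0.05) = 0.49177 / 0.10750 ≈ 4.5745
Ratio ≈ 4.57:1


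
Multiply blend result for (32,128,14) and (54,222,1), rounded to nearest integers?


Multiply: C = A×B/255, rounded to nearest integer
R: 32×54/255 = 1728/255 ≈ 6.776 → 7
G: 128×222/255 = 28416/255 ≈ 111.435 → 111
B: 14×1/255 = 14/255 ≈ 0.055 → 0
= RGB(7, 111, 0)


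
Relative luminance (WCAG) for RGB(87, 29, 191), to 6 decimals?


Linearize each channel (sRGB transfer function): c = v/255; c_lin = c/12.92 if c ≤ 0.04045, else ((c+0.055)/1.055)^2.4
  R: 87/255 ≈ 0.341176 > 0.04045 → ((0.341176+0.055)/1.055)^2.4 ≈ 0.095307
  G: 29/255 ≈ 0.113725 > 0.04045 → ((0.113725+0.055)/1.055)^2.4 ≈ 0.012286
  B: 191/255 ≈ 0.749020 > 0.04045 → ((0.749020+0.055)/1.055)^2.4 ≈ 0.520996
R_lin = 0.095307, G_lin = 0.012286, B_lin = 0.520996
L = 0.2126×R + 0.7152×G + 0.0722×B
L = 0.2126×0.095307 + 0.7152×0.012286 + 0.0722×0.520996
L ≈ 0.066666


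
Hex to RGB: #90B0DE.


90 → 144 (R)
B0 → 176 (G)
DE → 222 (B)
= RGB(144, 176, 222)


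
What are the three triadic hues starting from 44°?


Triadic: equally spaced at 120° intervals
H1 = 44°
H2 = (44 + 120) mod 360 = 164°
H3 = (44 + 240) mod 360 = 284°
Triadic = 44°, 164°, 284°


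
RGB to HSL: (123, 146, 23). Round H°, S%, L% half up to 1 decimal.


Normalize: R'=123/255≈0.4824, G'=146/255≈0.5725, B'=23/255≈0.0902
Max=146/255, Min=23/255, Δ=Max-Min=123/255
L = (Max+Min)/2 = (146+23)/510 = 169/510 = 0.33137… → L = 33.1%
L ≤ 0.5 → S = Δ/(Max+Min) = 123/(146+23) = 123/169 = 0.72781… → S = 72.8%
(the 1/255 factors cancel in S and H, so raw channel differences can be used)
Max is G' → H = 60 × ((B-R)/Δ + 2) = 60 × ((23-123)/123 + 2)
  -100/123 + 2 = -0.8130… + 2 = 1.1869…
  H = 60 × 1.1869… = 71.219…° → H = 71.2°
= HSL(71.2°, 72.8%, 33.1%)


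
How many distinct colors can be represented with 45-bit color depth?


Colors = 2^bits = 2^45
= 35,184,372,088,832 colors


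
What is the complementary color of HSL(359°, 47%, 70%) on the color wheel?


Complement = opposite side of color wheel = hue + 180°
H' = (359 + 180) mod 360 = 179°
S and L unchanged.
= HSL(179°, 47%, 70%)


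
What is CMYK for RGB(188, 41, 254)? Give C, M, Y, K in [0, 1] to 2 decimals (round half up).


R'=188/255≈0.7373, G'=41/255≈0.1608, B'=254/255≈0.9961
K = 1 - max(R',G',B') = 1 - 254/255 = 1/255 = 0.00392… → 0.00
(1-R'-K)/(1-K) simplifies to (max-R)/max with max = 254:
C = (254-188)/254 = 66/254 = 0.25984… → 0.26
M = (254-41)/254 = 213/254 = 0.83858… → 0.84
Y = (254-254)/254 = 0/254 = 0 → 0.00
= CMYK(0.26, 0.84, 0.00, 0.00)


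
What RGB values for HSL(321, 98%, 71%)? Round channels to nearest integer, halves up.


H=321°, S=0.98, L=0.71
C = (1-|2L-1|)×S = (1-|0.42|)×0.98 = 0.5684
H' = H/60 = 321/60 ≈ 5.3500; X = C×(1-|H' mod 2 - 1|) = 0.36946
m = L - C/2 = 0.71 - 0.2842 = 0.4258
Sector ⌊H'⌋ = 5 → (R',G',B') = (0.5684, 0.0, 0.36946)
RGB = ((R'+m)×255, (G'+m)×255, (B'+m)×255) = (253.521, 108.579, 202.7913)
Round half up → RGB(254, 109, 203)


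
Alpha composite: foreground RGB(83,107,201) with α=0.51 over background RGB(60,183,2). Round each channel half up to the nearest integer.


C = α×F + (1-α)×B, with 1-α = 0.49
R: 0.51×83 + 0.49×60 = 42.33 + 29.40 = 71.73 → 72
G: 0.51×107 + 0.49×183 = 54.57 + 89.67 = 144.24 → 144
B: 0.51×201 + 0.49×2 = 102.51 + 0.98 = 103.49 → 103
= RGB(72, 144, 103)


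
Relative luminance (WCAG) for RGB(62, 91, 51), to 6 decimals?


Linearize each channel (sRGB transfer function): c = v/255; c_lin = c/12.92 if c ≤ 0.04045, else ((c+0.055)/1.055)^2.4
  R: 62/255 ≈ 0.243137 > 0.04045 → ((0.243137+0.055)/1.055)^2.4 ≈ 0.048172
  G: 91/255 ≈ 0.356863 > 0.04045 → ((0.356863+0.055)/1.055)^2.4 ≈ 0.104616
  B: 51/255 ≈ 0.200000 > 0.04045 → ((0.200000+0.055)/1.055)^2.4 ≈ 0.033105
R_lin = 0.048172, G_lin = 0.104616, B_lin = 0.033105
L = 0.2126×R + 0.7152×G + 0.0722×B
L = 0.2126×0.048172 + 0.7152×0.104616 + 0.0722×0.033105
L ≈ 0.087453


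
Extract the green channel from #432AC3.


Color: #432AC3
R = 43 = 67
G = 2A = 42
B = C3 = 195
Green = 42


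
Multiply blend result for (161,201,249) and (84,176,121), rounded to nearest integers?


Multiply: C = A×B/255, rounded to nearest integer
R: 161×84/255 = 13524/255 ≈ 53.035 → 53
G: 201×176/255 = 35376/255 ≈ 138.729 → 139
B: 249×121/255 = 30129/255 ≈ 118.153 → 118
= RGB(53, 139, 118)


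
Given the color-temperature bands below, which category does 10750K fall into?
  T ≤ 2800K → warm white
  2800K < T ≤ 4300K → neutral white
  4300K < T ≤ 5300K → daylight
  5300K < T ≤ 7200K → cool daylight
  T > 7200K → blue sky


Temperature: 10750K
10750K > 7200K → blue sky
Classification: blue sky


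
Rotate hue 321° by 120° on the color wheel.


New hue = (H + rotation) mod 360
New hue = (321 + 120) mod 360
= 441 mod 360
= 81°


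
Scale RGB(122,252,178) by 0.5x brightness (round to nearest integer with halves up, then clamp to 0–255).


Multiply each channel by 0.5, round half up, clamp to [0, 255]
R: 122×0.5 = 61
G: 252×0.5 = 126
B: 178×0.5 = 89
= RGB(61, 126, 89)


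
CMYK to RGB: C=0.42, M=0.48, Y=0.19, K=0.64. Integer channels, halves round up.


R = 255 × (1-C) × (1-K) = 255 × 0.58 × 0.36 = 53.244 → 53
G = 255 × (1-M) × (1-K) = 255 × 0.52 × 0.36 = 47.736 → 48
B = 255 × (1-Y) × (1-K) = 255 × 0.81 × 0.36 = 74.358 → 74
= RGB(53, 48, 74)


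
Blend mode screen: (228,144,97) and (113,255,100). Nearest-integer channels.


Screen: C = 255 - (255-A)×(255-B)/255, rounded to nearest integer
R: 255 - (255-228)×(255-113)/255 = 255 - 3834/255 ≈ 255 - 15.035 = 239.965 → 240
G: 255 - (255-144)×(255-255)/255 = 255 - 0/255 ≈ 255 - 0.000 = 255.000 → 255
B: 255 - (255-97)×(255-100)/255 = 255 - 24490/255 ≈ 255 - 96.039 = 158.961 → 159
= RGB(240, 255, 159)


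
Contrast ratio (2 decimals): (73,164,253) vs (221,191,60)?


Linearize each sRGB channel c=v/255: c/12.92 if c ≤ 0.04045 else ((c+0.055)/1.055)^2.4
L = 0.2126×R_lin + 0.7152×G_lin + 0.0722×B_lin
Color 1 (73,164,253):
  R=73: 73/255≈0.2863 > 0.04045 → ((0.2863+0.055)/1.055)^2.4 ≈ 0.06663
  G=164: 164/255≈0.6431 > 0.04045 → ((0.6431+0.055)/1.055)^2.4 ≈ 0.37124
  B=253: 253/255≈0.9922 > 0.04045 → ((0.9922+0.055)/1.055)^2.4 ≈ 0.98225
  L1 = 0.2126×0.06663 + 0.7152×0.37124 + 0.0722×0.98225 ≈ 0.35059
Color 2 (221,191,60):
  R=221: 221/255≈0.8667 > 0.04045 → ((0.8667+0.055)/1.055)^2.4 ≈ 0.72306
  G=191: 191/255≈0.7490 > 0.04045 → ((0.7490+0.055)/1.055)^2.4 ≈ 0.52100
  B=60: 60/255≈0.2353 > 0.04045 → ((0.2353+0.055)/1.055)^2.4 ≈ 0.04519
  L2 = 0.2126×0.72306 + 0.7152×0.52100 + 0.0722×0.04519 ≈ 0.52960
Lighter = 0.52960, Darker = 0.35059
Ratio = (L_lighter + 0.05) / (L_darker + 0.05)
Ratio = (0.52960 + 0.05) / (0.35059 + 0.05) = 0.57960 / 0.40059 ≈ 1.4469
Ratio ≈ 1.45:1


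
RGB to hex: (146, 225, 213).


R = 146 → 92 (hex)
G = 225 → E1 (hex)
B = 213 → D5 (hex)
Hex = #92E1D5


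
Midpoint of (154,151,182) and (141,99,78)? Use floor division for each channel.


Midpoint: each channel = ⌊(C₁+C₂)/2⌋
R: ⌊(154+141)/2⌋ = 147
G: ⌊(151+99)/2⌋ = 125
B: ⌊(182+78)/2⌋ = 130
= RGB(147, 125, 130)


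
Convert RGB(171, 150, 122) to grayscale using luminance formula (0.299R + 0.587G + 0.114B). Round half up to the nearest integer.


Gray = 0.299×R + 0.587×G + 0.114×B
Gray = 0.299×171 + 0.587×150 + 0.114×122
Gray = 51.129 + 88.050 + 13.908
Gray = 153.087 → round half up → 153
Gray = 153


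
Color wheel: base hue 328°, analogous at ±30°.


Base hue: 328°
Left analog: (328 - 30) mod 360 = 298°
Right analog: (328 + 30) mod 360 = 358°
Analogous hues = 298° and 358°


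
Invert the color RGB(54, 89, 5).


Invert: (255-R, 255-G, 255-B)
R: 255-54 = 201
G: 255-89 = 166
B: 255-5 = 250
= RGB(201, 166, 250)


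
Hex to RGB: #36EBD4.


36 → 54 (R)
EB → 235 (G)
D4 → 212 (B)
= RGB(54, 235, 212)


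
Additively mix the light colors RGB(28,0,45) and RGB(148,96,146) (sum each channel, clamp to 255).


Additive: each channel = min(255, C₁+C₂)
R: 28+148 = 176 → 176
G: 0+96 = 96 → 96
B: 45+146 = 191 → 191
= RGB(176, 96, 191)


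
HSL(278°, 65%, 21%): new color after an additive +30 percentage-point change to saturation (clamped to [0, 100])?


Original S = 65%
Adjustment = +30 percentage points
New S = 65 + (30) = 95
Clamp to [0, 100] → 95
= HSL(278°, 95%, 21%)


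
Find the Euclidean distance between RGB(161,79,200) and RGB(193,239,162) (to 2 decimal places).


d = √[(R₁-R₂)² + (G₁-G₂)² + (B₁-B₂)²]
d = √[(161-193)² + (79-239)² + (200-162)²]
d = √[1024 + 25600 + 1444]
d = √28068
d ≈ 167.54


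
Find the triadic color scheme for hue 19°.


Triadic: equally spaced at 120° intervals
H1 = 19°
H2 = (19 + 120) mod 360 = 139°
H3 = (19 + 240) mod 360 = 259°
Triadic = 19°, 139°, 259°


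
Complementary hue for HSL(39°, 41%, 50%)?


Complement = opposite side of color wheel = hue + 180°
H' = (39 + 180) mod 360 = 219°
S and L unchanged.
= HSL(219°, 41%, 50%)


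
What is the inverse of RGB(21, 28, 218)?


Invert: (255-R, 255-G, 255-B)
R: 255-21 = 234
G: 255-28 = 227
B: 255-218 = 37
= RGB(234, 227, 37)


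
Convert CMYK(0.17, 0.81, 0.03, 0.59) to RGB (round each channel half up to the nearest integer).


R = 255 × (1-C) × (1-K) = 255 × 0.83 × 0.41 = 86.7765 → 87
G = 255 × (1-M) × (1-K) = 255 × 0.19 × 0.41 = 19.8645 → 20
B = 255 × (1-Y) × (1-K) = 255 × 0.97 × 0.41 = 101.4135 → 101
= RGB(87, 20, 101)


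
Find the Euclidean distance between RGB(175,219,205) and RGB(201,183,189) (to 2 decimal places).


d = √[(R₁-R₂)² + (G₁-G₂)² + (B₁-B₂)²]
d = √[(175-201)² + (219-183)² + (205-189)²]
d = √[676 + 1296 + 256]
d = √2228
d ≈ 47.20


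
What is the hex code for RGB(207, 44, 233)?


R = 207 → CF (hex)
G = 44 → 2C (hex)
B = 233 → E9 (hex)
Hex = #CF2CE9


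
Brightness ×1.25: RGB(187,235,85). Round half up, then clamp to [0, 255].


Multiply each channel by 1.25, round half up, clamp to [0, 255]
R: 187×1.25 = 233.75 → round → 234
G: 235×1.25 = 293.75 → round → 294 → clamp → 255
B: 85×1.25 = 106.25 → round → 106
= RGB(234, 255, 106)


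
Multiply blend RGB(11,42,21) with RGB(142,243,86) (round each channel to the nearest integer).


Multiply: C = A×B/255, rounded to nearest integer
R: 11×142/255 = 1562/255 ≈ 6.125 → 6
G: 42×243/255 = 10206/255 ≈ 40.024 → 40
B: 21×86/255 = 1806/255 ≈ 7.082 → 7
= RGB(6, 40, 7)


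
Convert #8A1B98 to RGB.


8A → 138 (R)
1B → 27 (G)
98 → 152 (B)
= RGB(138, 27, 152)


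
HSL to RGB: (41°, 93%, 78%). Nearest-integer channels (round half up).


H=41°, S=0.93, L=0.78
C = (1-|2L-1|)×S = (1-|0.56|)×0.93 = 0.4092
H' = H/60 = 41/60 ≈ 0.6833; X = C×(1-|H' mod 2 - 1|) = 0.27962
m = L - C/2 = 0.78 - 0.2046 = 0.5754
Sector ⌊H'⌋ = 0 → (R',G',B') = (0.4092, 0.27962, 0.0)
RGB = ((R'+m)×255, (G'+m)×255, (B'+m)×255) = (251.073, 218.0301, 146.727)
Round half up → RGB(251, 218, 147)


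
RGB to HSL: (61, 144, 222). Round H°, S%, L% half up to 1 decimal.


Normalize: R'=61/255≈0.2392, G'=144/255≈0.5647, B'=222/255≈0.8706
Max=222/255, Min=61/255, Δ=Max-Min=161/255
L = (Max+Min)/2 = (222+61)/510 = 283/510 = 0.55490… → L = 55.5%
L > 0.5 → S = Δ/(2-Max-Min) = 161/(510-222-61) = 161/227 = 0.70925… → S = 70.9%
(the 1/255 factors cancel in S and H, so raw channel differences can be used)
Max is B' → H = 60 × ((R-G)/Δ + 4) = 60 × ((61-144)/161 + 4)
  -83/161 + 4 = -0.5155… + 4 = 3.4844…
  H = 60 × 3.4844… = 209.068…° → H = 209.1°
= HSL(209.1°, 70.9%, 55.5%)


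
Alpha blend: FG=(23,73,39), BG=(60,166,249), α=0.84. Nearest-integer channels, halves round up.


C = α×F + (1-α)×B, with 1-α = 0.16
R: 0.84×23 + 0.16×60 = 19.32 + 9.60 = 28.92 → 29
G: 0.84×73 + 0.16×166 = 61.32 + 26.56 = 87.88 → 88
B: 0.84×39 + 0.16×249 = 32.76 + 39.84 = 72.60 → 73
= RGB(29, 88, 73)


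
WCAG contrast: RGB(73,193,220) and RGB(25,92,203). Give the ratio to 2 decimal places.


Linearize each sRGB channel c=v/255: c/12.92 if c ≤ 0.04045 else ((c+0.055)/1.055)^2.4
L = 0.2126×R_lin + 0.7152×G_lin + 0.0722×B_lin
Color 1 (73,193,220):
  R=73: 73/255≈0.2863 > 0.04045 → ((0.2863+0.055)/1.055)^2.4 ≈ 0.06663
  G=193: 193/255≈0.7569 > 0.04045 → ((0.7569+0.055)/1.055)^2.4 ≈ 0.53328
  B=220: 220/255≈0.8627 > 0.04045 → ((0.8627+0.055)/1.055)^2.4 ≈ 0.71569
  L1 = 0.2126×0.06663 + 0.7152×0.53328 + 0.0722×0.71569 ≈ 0.44724
Color 2 (25,92,203):
  R=25: 25/255≈0.0980 > 0.04045 → ((0.0980+0.055)/1.055)^2.4 ≈ 0.00972
  G=92: 92/255≈0.3608 > 0.04045 → ((0.3608+0.055)/1.055)^2.4 ≈ 0.10702
  B=203: 203/255≈0.7961 > 0.04045 → ((0.7961+0.055)/1.055)^2.4 ≈ 0.59720
  L2 = 0.2126×0.00972 + 0.7152×0.10702 + 0.0722×0.59720 ≈ 0.12173
Lighter = 0.44724, Darker = 0.12173
Ratio = (L_lighter + 0.05) / (L_darker + 0.05)
Ratio = (0.44724 + 0.05) / (0.12173 + 0.05) = 0.49724 / 0.17173 ≈ 2.8955
Ratio ≈ 2.90:1


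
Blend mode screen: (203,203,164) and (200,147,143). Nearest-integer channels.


Screen: C = 255 - (255-A)×(255-B)/255, rounded to nearest integer
R: 255 - (255-203)×(255-200)/255 = 255 - 2860/255 ≈ 255 - 11.216 = 243.784 → 244
G: 255 - (255-203)×(255-147)/255 = 255 - 5616/255 ≈ 255 - 22.024 = 232.976 → 233
B: 255 - (255-164)×(255-143)/255 = 255 - 10192/255 ≈ 255 - 39.969 = 215.031 → 215
= RGB(244, 233, 215)


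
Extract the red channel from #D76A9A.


Color: #D76A9A
R = D7 = 215
G = 6A = 106
B = 9A = 154
Red = 215


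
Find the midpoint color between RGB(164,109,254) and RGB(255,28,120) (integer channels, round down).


Midpoint: each channel = ⌊(C₁+C₂)/2⌋
R: ⌊(164+255)/2⌋ = 209
G: ⌊(109+28)/2⌋ = 68
B: ⌊(254+120)/2⌋ = 187
= RGB(209, 68, 187)


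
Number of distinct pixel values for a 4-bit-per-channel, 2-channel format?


Total bits = 4 bits/channel × 2 channels = 8 bits
Distinct pixel values = 2^8
= 256 pixel values


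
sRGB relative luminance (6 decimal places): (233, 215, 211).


Linearize each channel (sRGB transfer function): c = v/255; c_lin = c/12.92 if c ≤ 0.04045, else ((c+0.055)/1.055)^2.4
  R: 233/255 ≈ 0.913725 > 0.04045 → ((0.913725+0.055)/1.055)^2.4 ≈ 0.814847
  G: 215/255 ≈ 0.843137 > 0.04045 → ((0.843137+0.055)/1.055)^2.4 ≈ 0.679542
  B: 211/255 ≈ 0.827451 > 0.04045 → ((0.827451+0.055)/1.055)^2.4 ≈ 0.651406
R_lin = 0.814847, G_lin = 0.679542, B_lin = 0.651406
L = 0.2126×R + 0.7152×G + 0.0722×B
L = 0.2126×0.814847 + 0.7152×0.679542 + 0.0722×0.651406
L ≈ 0.706277


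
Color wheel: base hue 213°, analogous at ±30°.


Base hue: 213°
Left analog: (213 - 30) mod 360 = 183°
Right analog: (213 + 30) mod 360 = 243°
Analogous hues = 183° and 243°


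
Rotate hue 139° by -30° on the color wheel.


New hue = (H + rotation) mod 360
New hue = (139 -30) mod 360
= 109 mod 360
= 109°


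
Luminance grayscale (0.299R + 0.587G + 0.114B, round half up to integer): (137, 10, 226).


Gray = 0.299×R + 0.587×G + 0.114×B
Gray = 0.299×137 + 0.587×10 + 0.114×226
Gray = 40.963 + 5.870 + 25.764
Gray = 72.597 → round half up → 73
Gray = 73


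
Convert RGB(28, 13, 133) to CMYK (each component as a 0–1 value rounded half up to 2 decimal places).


R'=28/255≈0.1098, G'=13/255≈0.0510, B'=133/255≈0.5216
K = 1 - max(R',G',B') = 1 - 133/255 = 122/255 = 0.47843… → 0.48
(1-R'-K)/(1-K) simplifies to (max-R)/max with max = 133:
C = (133-28)/133 = 105/133 = 0.78947… → 0.79
M = (133-13)/133 = 120/133 = 0.90225… → 0.90
Y = (133-133)/133 = 0/133 = 0 → 0.00
= CMYK(0.79, 0.90, 0.00, 0.48)


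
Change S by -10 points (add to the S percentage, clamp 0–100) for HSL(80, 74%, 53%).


Original S = 74%
Adjustment = -10 percentage points
New S = 74 + (-10) = 64
Clamp to [0, 100] → 64
= HSL(80°, 64%, 53%)


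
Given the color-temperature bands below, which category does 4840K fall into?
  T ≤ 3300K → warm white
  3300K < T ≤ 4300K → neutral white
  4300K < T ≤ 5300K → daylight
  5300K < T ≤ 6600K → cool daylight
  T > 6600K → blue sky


Temperature: 4840K
4300K < 4840K ≤ 5300K → daylight
Classification: daylight


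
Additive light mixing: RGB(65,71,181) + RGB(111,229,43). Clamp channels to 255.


Additive: each channel = min(255, C₁+C₂)
R: 65+111 = 176 → 176
G: 71+229 = 300 → 255
B: 181+43 = 224 → 224
= RGB(176, 255, 224)


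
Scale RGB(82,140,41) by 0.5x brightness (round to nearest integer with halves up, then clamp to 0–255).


Multiply each channel by 0.5, round half up, clamp to [0, 255]
R: 82×0.5 = 41
G: 140×0.5 = 70
B: 41×0.5 = 20.5 → round → 21
= RGB(41, 70, 21)


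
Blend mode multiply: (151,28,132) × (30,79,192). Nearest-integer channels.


Multiply: C = A×B/255, rounded to nearest integer
R: 151×30/255 = 4530/255 ≈ 17.765 → 18
G: 28×79/255 = 2212/255 ≈ 8.675 → 9
B: 132×192/255 = 25344/255 ≈ 99.388 → 99
= RGB(18, 9, 99)


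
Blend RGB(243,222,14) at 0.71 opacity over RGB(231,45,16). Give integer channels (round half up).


C = α×F + (1-α)×B, with 1-α = 0.29
R: 0.71×243 + 0.29×231 = 172.53 + 66.99 = 239.52 → 240
G: 0.71×222 + 0.29×45 = 157.62 + 13.05 = 170.67 → 171
B: 0.71×14 + 0.29×16 = 9.94 + 4.64 = 14.58 → 15
= RGB(240, 171, 15)


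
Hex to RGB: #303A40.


30 → 48 (R)
3A → 58 (G)
40 → 64 (B)
= RGB(48, 58, 64)


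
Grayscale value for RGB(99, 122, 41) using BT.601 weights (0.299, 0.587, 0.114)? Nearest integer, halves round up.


Gray = 0.299×R + 0.587×G + 0.114×B
Gray = 0.299×99 + 0.587×122 + 0.114×41
Gray = 29.601 + 71.614 + 4.674
Gray = 105.889 → round half up → 106
Gray = 106


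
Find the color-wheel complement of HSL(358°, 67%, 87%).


Complement = opposite side of color wheel = hue + 180°
H' = (358 + 180) mod 360 = 178°
S and L unchanged.
= HSL(178°, 67%, 87%)


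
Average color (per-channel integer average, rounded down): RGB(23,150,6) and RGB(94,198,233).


Midpoint: each channel = ⌊(C₁+C₂)/2⌋
R: ⌊(23+94)/2⌋ = 58
G: ⌊(150+198)/2⌋ = 174
B: ⌊(6+233)/2⌋ = 119
= RGB(58, 174, 119)
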